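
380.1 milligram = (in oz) 0.01341. Check: 1 milligram = 1e-06 kg, so 380.1 milligram = 380.1 * 1e-06 = 0.0003801 kg. 1 oz = 0.028349523 kg, so 0.0003801 kg = 0.0003801 / 0.028349523 = 0.013407633 oz ≈ 0.01341 oz (4 s.f.).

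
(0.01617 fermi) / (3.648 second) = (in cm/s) 1 fermi = 1e-15 m, so 0.01617 fermi = 0.01617 * 1e-15 = 1.617e-17 m. 3.648 second = 3.648 s. Combine: 1.617e-17 m / 3.648 s = 4.4325658e-18 m/s. 1 cm/s = 0.01 m/s, so 4.4325658e-18 m/s = 4.4325658e-18 / 0.01 = 4.4325658e-16 cm/s ≈ 4.433e-16 cm/s (4 s.f.). Final answer: 4.433e-16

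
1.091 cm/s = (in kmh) 0.03928. Check: 1 cm/s = 0.01 m/s, so 1.091 cm/s = 1.091 * 0.01 = 0.01091 m/s. 1 kmh = 0.27777778 m/s, so 0.01091 m/s = 0.01091 / 0.27777778 = 0.039276 kmh ≈ 0.03928 kmh (4 s.f.).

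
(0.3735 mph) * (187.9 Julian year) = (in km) 9.901e+05. Check: 1 mph = 0.44704 m/s, so 0.3735 mph = 0.3735 * 0.44704 = 0.16696944 m/s. 1 Julian year = 31557600 s, so 187.9 Julian year = 187.9 * 31557600 = 5.929673e+09 s. Combine: 0.16696944 m/s * 5.929673e+09 s = 9.9007419e+08 m. 1 km = 1000 m, so 9.9007419e+08 m = 9.9007419e+08 / 1000 = 990074.19 km ≈ 9.901e+05 km (4 s.f.).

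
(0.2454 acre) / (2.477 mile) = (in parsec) 1 acre = 4046.8564 m^2, so 0.2454 acre = 0.2454 * 4046.8564 = 993.09857 m^2. 1 mile = 1609.344 m, so 2.477 mile = 2.477 * 1609.344 = 3986.3451 m. Combine: 993.09857 m^2 / 3986.3451 m = 0.24912509 m. 1 parsec = 3.0856776e+16 m, so 0.24912509 m = 0.24912509 / 3.0856776e+16 = 8.0735942e-18 parsec ≈ 8.074e-18 parsec (4 s.f.). Final answer: 8.074e-18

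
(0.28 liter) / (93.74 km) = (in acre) 7.381e-13. Check: 1 liter = 0.001 m^3, so 0.28 liter = 0.28 * 0.001 = 0.00028 m^3. 1 km = 1000 m, so 93.74 km = 93.74 * 1000 = 93740 m. Combine: 0.00028 m^3 / 93740 m = 2.9869853e-09 m^2. 1 acre = 4046.8564 m^2, so 2.9869853e-09 m^2 = 2.9869853e-09 / 4046.8564 = 7.3810014e-13 acre ≈ 7.381e-13 acre (4 s.f.).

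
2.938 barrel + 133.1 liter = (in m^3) 1 barrel = 0.15898729 m^3, so 2.938 barrel = 2.938 * 0.15898729 = 0.46710467 m^3. 1 liter = 0.001 m^3, so 133.1 liter = 133.1 * 0.001 = 0.1331 m^3. Sum: 0.46710467 + 0.1331 = 0.60020467 m^3. Result: 0.60020467 m^3 ≈ 0.6002 m^3 (4 s.f.). Final answer: 0.6002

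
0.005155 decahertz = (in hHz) 1 decahertz = 10 Hz, so 0.005155 decahertz = 0.005155 * 10 = 0.05155 Hz. 1 hHz = 100 Hz, so 0.05155 Hz = 0.05155 / 100 = 0.0005155 hHz. Final answer: 0.0005155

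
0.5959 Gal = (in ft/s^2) 0.01955. Check: 1 Gal = 0.01 m/s^2, so 0.5959 Gal = 0.5959 * 0.01 = 0.005959 m/s^2. 1 ft/s^2 = 0.3048 m/s^2, so 0.005959 m/s^2 = 0.005959 / 0.3048 = 0.019550525 ft/s^2 ≈ 0.01955 ft/s^2 (4 s.f.).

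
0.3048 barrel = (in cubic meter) 0.04846. Check: 1 barrel = 0.15898729 m^3, so 0.3048 barrel = 0.3048 * 0.15898729 = 0.048459327 m^3. 0.048459327 m^3 = 0.048459327 cubic meter ≈ 0.04846 cubic meter (4 s.f.).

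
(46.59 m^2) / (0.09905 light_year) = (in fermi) 49.72. Check: 46.59 m^2 is already in m^2. 1 light_year = 9.4607305e+15 m, so 0.09905 light_year = 0.09905 * 9.4607305e+15 = 9.3708535e+14 m. Combine: 46.59 m^2 / 9.3708535e+14 m = 4.971799e-14 m. 1 fermi = 1e-15 m, so 4.971799e-14 m = 4.971799e-14 / 1e-15 = 49.71799 fermi ≈ 49.72 fermi (4 s.f.).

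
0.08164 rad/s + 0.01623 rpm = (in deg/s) 4.775. Check: 0.08164 rad/s is already in rad/s. 1 rpm = 0.10471976 rad/s, so 0.01623 rpm = 0.01623 * 0.10471976 = 0.0016996016 rad/s. Sum: 0.08164 + 0.0016996016 = 0.083339602 rad/s. 1 deg/s = 0.017453293 rad/s, so 0.083339602 rad/s = 0.083339602 / 0.017453293 = 4.7750074 deg/s ≈ 4.775 deg/s (4 s.f.).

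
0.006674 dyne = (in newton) 1 dyne = 1e-05 N, so 0.006674 dyne = 0.006674 * 1e-05 = 6.674e-08 N. 6.674e-08 N = 6.674e-08 newton. Final answer: 6.674e-08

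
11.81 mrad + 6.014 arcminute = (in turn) 1 mrad = 0.001 rad, so 11.81 mrad = 11.81 * 0.001 = 0.01181 rad. 1 arcminute = 0.00029088821 rad, so 6.014 arcminute = 6.014 * 0.00029088821 = 0.0017494017 rad. Sum: 0.01181 + 0.0017494017 = 0.013559402 rad. 1 turn = 6.2831853 rad, so 0.013559402 rad = 0.013559402 / 6.2831853 = 0.0021580458 turn ≈ 0.002158 turn (4 s.f.). Final answer: 0.002158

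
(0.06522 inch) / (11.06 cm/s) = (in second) 0.01498. Check: 1 inch = 0.0254 m, so 0.06522 inch = 0.06522 * 0.0254 = 0.001656588 m. 1 cm/s = 0.01 m/s, so 11.06 cm/s = 11.06 * 0.01 = 0.1106 m/s. Combine: 0.001656588 m / 0.1106 m/s = 0.014978192 s. 0.014978192 s = 0.014978192 second ≈ 0.01498 second (4 s.f.).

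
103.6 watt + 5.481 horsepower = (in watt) 4191. Check: 103.6 watt = 103.6 W. 1 horsepower = 745.69987 W, so 5.481 horsepower = 5.481 * 745.69987 = 4087.181 W. Sum: 103.6 + 4087.181 = 4190.781 W. 4190.781 W = 4190.781 watt ≈ 4191 watt (4 s.f.).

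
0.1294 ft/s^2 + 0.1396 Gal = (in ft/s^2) 0.134. Check: 1 ft/s^2 = 0.3048 m/s^2, so 0.1294 ft/s^2 = 0.1294 * 0.3048 = 0.03944112 m/s^2. 1 Gal = 0.01 m/s^2, so 0.1396 Gal = 0.1396 * 0.01 = 0.001396 m/s^2. Sum: 0.03944112 + 0.001396 = 0.04083712 m/s^2. 1 ft/s^2 = 0.3048 m/s^2, so 0.04083712 m/s^2 = 0.04083712 / 0.3048 = 0.13398005 ft/s^2 ≈ 0.134 ft/s^2 (4 s.f.).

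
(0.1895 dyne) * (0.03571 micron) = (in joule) 1 dyne = 1e-05 N, so 0.1895 dyne = 0.1895 * 1e-05 = 1.895e-06 N. 1 micron = 1e-06 m, so 0.03571 micron = 0.03571 * 1e-06 = 3.571e-08 m. Combine: 1.895e-06 N * 3.571e-08 m = 6.767045e-14 J. 6.767045e-14 J = 6.767045e-14 joule ≈ 6.767e-14 joule (4 s.f.). Final answer: 6.767e-14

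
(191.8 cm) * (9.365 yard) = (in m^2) 16.42. Check: 1 cm = 0.01 m, so 191.8 cm = 191.8 * 0.01 = 1.918 m. 1 yard = 0.9144 m, so 9.365 yard = 9.365 * 0.9144 = 8.563356 m. Combine: 1.918 m * 8.563356 m = 16.424517 m^2. Result: 16.424517 m^2 ≈ 16.42 m^2 (4 s.f.).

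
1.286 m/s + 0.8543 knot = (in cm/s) 172.5. Check: 1.286 m/s is already in m/s. 1 knot = 0.51444444 m/s, so 0.8543 knot = 0.8543 * 0.51444444 = 0.43948989 m/s. Sum: 1.286 + 0.43948989 = 1.7254899 m/s. 1 cm/s = 0.01 m/s, so 1.7254899 m/s = 1.7254899 / 0.01 = 172.54899 cm/s ≈ 172.5 cm/s (4 s.f.).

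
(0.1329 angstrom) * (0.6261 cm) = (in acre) 2.056e-17. Check: 1 angstrom = 1e-10 m, so 0.1329 angstrom = 0.1329 * 1e-10 = 1.329e-11 m. 1 cm = 0.01 m, so 0.6261 cm = 0.6261 * 0.01 = 0.006261 m. Combine: 1.329e-11 m * 0.006261 m = 8.320869e-14 m^2. 1 acre = 4046.8564 m^2, so 8.320869e-14 m^2 = 8.320869e-14 / 4046.8564 = 2.0561315e-17 acre ≈ 2.056e-17 acre (4 s.f.).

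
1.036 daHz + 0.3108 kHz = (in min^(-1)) 1.927e+04. Check: 1 daHz = 10 Hz, so 1.036 daHz = 1.036 * 10 = 10.36 Hz. 1 kHz = 1000 Hz, so 0.3108 kHz = 0.3108 * 1000 = 310.8 Hz. Sum: 10.36 + 310.8 = 321.16 Hz. 1 min^(-1) = 0.016666667 Hz, so 321.16 Hz = 321.16 / 0.016666667 = 19269.6 min^(-1) ≈ 1.927e+04 min^(-1) (4 s.f.).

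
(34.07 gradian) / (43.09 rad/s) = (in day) 1 gradian = 0.015707963 rad, so 34.07 gradian = 34.07 * 0.015707963 = 0.53517031 rad. 43.09 rad/s is already in rad/s. Combine: 0.53517031 rad / 43.09 rad/s = 0.012419826 s. 1 day = 86400 s, so 0.012419826 s = 0.012419826 / 86400 = 1.4374799e-07 day ≈ 1.437e-07 day (4 s.f.). Final answer: 1.437e-07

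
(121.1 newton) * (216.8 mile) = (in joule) 121.1 newton = 121.1 N. 1 mile = 1609.344 m, so 216.8 mile = 216.8 * 1609.344 = 348905.78 m. Combine: 121.1 N * 348905.78 m = 42252490 J. 42252490 J = 42252490 joule ≈ 4.225e+07 joule (4 s.f.). Final answer: 4.225e+07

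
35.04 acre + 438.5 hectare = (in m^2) 4.527e+06. Check: 1 acre = 4046.8564 m^2, so 35.04 acre = 35.04 * 4046.8564 = 141801.85 m^2. 1 hectare = 10000 m^2, so 438.5 hectare = 438.5 * 10000 = 4385000 m^2. Sum: 141801.85 + 4385000 = 4526801.8 m^2. Result: 4526801.8 m^2 ≈ 4.527e+06 m^2 (4 s.f.).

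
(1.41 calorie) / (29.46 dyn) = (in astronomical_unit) 1 calorie = 4.184 J, so 1.41 calorie = 1.41 * 4.184 = 5.89944 J. 1 dyn = 1e-05 N, so 29.46 dyn = 29.46 * 1e-05 = 0.0002946 N. Combine: 5.89944 J / 0.0002946 N = 20025.255 m. 1 astronomical_unit = 1.4959787e+11 m, so 20025.255 m = 20025.255 / 1.4959787e+11 = 1.3386056e-07 astronomical_unit ≈ 1.339e-07 astronomical_unit (4 s.f.). Final answer: 1.339e-07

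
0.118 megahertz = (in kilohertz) 118. Check: 1 megahertz = 1000000 Hz, so 0.118 megahertz = 0.118 * 1000000 = 118000 Hz. 1 kilohertz = 1000 Hz, so 118000 Hz = 118000 / 1000 = 118 kilohertz.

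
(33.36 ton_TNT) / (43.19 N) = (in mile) 2.008e+06. Check: 1 ton_TNT = 4.184e+09 J, so 33.36 ton_TNT = 33.36 * 4.184e+09 = 1.3957824e+11 J. 43.19 N is already in N. Combine: 1.3957824e+11 J / 43.19 N = 3.2317259e+09 m. 1 mile = 1609.344 m, so 3.2317259e+09 m = 3.2317259e+09 / 1609.344 = 2008101.4 mile ≈ 2.008e+06 mile (4 s.f.).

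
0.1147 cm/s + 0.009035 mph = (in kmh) 0.01867. Check: 1 cm/s = 0.01 m/s, so 0.1147 cm/s = 0.1147 * 0.01 = 0.001147 m/s. 1 mph = 0.44704 m/s, so 0.009035 mph = 0.009035 * 0.44704 = 0.0040390064 m/s. Sum: 0.001147 + 0.0040390064 = 0.0051860064 m/s. 1 kmh = 0.27777778 m/s, so 0.0051860064 m/s = 0.0051860064 / 0.27777778 = 0.018669623 kmh ≈ 0.01867 kmh (4 s.f.).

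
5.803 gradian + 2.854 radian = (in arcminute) 1 gradian = 0.015707963 rad, so 5.803 gradian = 5.803 * 0.015707963 = 0.091153311 rad. 2.854 radian = 2.854 rad. Sum: 0.091153311 + 2.854 = 2.9451533 rad. 1 arcminute = 0.00029088821 rad, so 2.9451533 rad = 2.9451533 / 0.00029088821 = 10124.691 arcminute ≈ 1.012e+04 arcminute (4 s.f.). Final answer: 1.012e+04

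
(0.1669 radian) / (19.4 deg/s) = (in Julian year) 0.1669 radian = 0.1669 rad. 1 deg/s = 0.017453293 rad/s, so 19.4 deg/s = 19.4 * 0.017453293 = 0.33859387 rad/s. Combine: 0.1669 rad / 0.33859387 rad/s = 0.49292091 s. 1 Julian year = 31557600 s, so 0.49292091 s = 0.49292091 / 31557600 = 1.5619721e-08 Julian year ≈ 1.562e-08 Julian year (4 s.f.). Final answer: 1.562e-08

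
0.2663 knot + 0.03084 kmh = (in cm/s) 14.56. Check: 1 knot = 0.51444444 m/s, so 0.2663 knot = 0.2663 * 0.51444444 = 0.13699656 m/s. 1 kmh = 0.27777778 m/s, so 0.03084 kmh = 0.03084 * 0.27777778 = 0.0085666667 m/s. Sum: 0.13699656 + 0.0085666667 = 0.14556322 m/s. 1 cm/s = 0.01 m/s, so 0.14556322 m/s = 0.14556322 / 0.01 = 14.556322 cm/s ≈ 14.56 cm/s (4 s.f.).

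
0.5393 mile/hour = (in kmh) 1 mile/hour = 0.44704 m/s, so 0.5393 mile/hour = 0.5393 * 0.44704 = 0.24108867 m/s. 1 kmh = 0.27777778 m/s, so 0.24108867 m/s = 0.24108867 / 0.27777778 = 0.86791922 kmh ≈ 0.8679 kmh (4 s.f.). Final answer: 0.8679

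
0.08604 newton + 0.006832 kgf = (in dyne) 1.53e+04. Check: 0.08604 newton = 0.08604 N. 1 kgf = 9.80665 N, so 0.006832 kgf = 0.006832 * 9.80665 = 0.066999033 N. Sum: 0.08604 + 0.066999033 = 0.15303903 N. 1 dyne = 1e-05 N, so 0.15303903 N = 0.15303903 / 1e-05 = 15303.903 dyne ≈ 1.53e+04 dyne (4 s.f.).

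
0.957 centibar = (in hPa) 9.57. Check: 1 centibar = 1000 Pa, so 0.957 centibar = 0.957 * 1000 = 957 Pa. 1 hPa = 100 Pa, so 957 Pa = 957 / 100 = 9.57 hPa.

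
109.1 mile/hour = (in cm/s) 4877. Check: 1 mile/hour = 0.44704 m/s, so 109.1 mile/hour = 109.1 * 0.44704 = 48.772064 m/s. 1 cm/s = 0.01 m/s, so 48.772064 m/s = 48.772064 / 0.01 = 4877.2064 cm/s ≈ 4877 cm/s (4 s.f.).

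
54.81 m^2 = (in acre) 0.01354. Check: 1 acre = 4046.8564 m^2, so 54.81 m^2 = 54.81 / 4046.8564 = 0.013543846 acre ≈ 0.01354 acre (4 s.f.).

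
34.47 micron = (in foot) 1 micron = 1e-06 m, so 34.47 micron = 34.47 * 1e-06 = 3.447e-05 m. 1 foot = 0.3048 m, so 3.447e-05 m = 3.447e-05 / 0.3048 = 0.00011309055 foot ≈ 0.0001131 foot (4 s.f.). Final answer: 0.0001131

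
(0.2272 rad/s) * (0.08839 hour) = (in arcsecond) 1.491e+07. Check: 0.2272 rad/s is already in rad/s. 1 hour = 3600 s, so 0.08839 hour = 0.08839 * 3600 = 318.204 s. Combine: 0.2272 rad/s * 318.204 s = 72.295949 rad. 1 arcsecond = 4.8481368e-06 rad, so 72.295949 rad = 72.295949 / 4.8481368e-06 = 14912110 arcsecond ≈ 1.491e+07 arcsecond (4 s.f.).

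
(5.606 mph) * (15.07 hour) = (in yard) 1.487e+05. Check: 1 mph = 0.44704 m/s, so 5.606 mph = 5.606 * 0.44704 = 2.5061062 m/s. 1 hour = 3600 s, so 15.07 hour = 15.07 * 3600 = 54252 s. Combine: 2.5061062 m/s * 54252 s = 135961.28 m. 1 yard = 0.9144 m, so 135961.28 m = 135961.28 / 0.9144 = 148689.06 yard ≈ 1.487e+05 yard (4 s.f.).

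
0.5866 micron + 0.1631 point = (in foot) 1 micron = 1e-06 m, so 0.5866 micron = 0.5866 * 1e-06 = 5.866e-07 m. 1 point = 0.00035277778 m, so 0.1631 point = 0.1631 * 0.00035277778 = 5.7538056e-05 m. Sum: 5.866e-07 + 5.7538056e-05 = 5.8124656e-05 m. 1 foot = 0.3048 m, so 5.8124656e-05 m = 5.8124656e-05 / 0.3048 = 0.00019069769 foot ≈ 0.0001907 foot (4 s.f.). Final answer: 0.0001907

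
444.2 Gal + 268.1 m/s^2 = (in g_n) 27.79. Check: 1 Gal = 0.01 m/s^2, so 444.2 Gal = 444.2 * 0.01 = 4.442 m/s^2. 268.1 m/s^2 is already in m/s^2. Sum: 4.442 + 268.1 = 272.542 m/s^2. 1 g_n = 9.80665 m/s^2, so 272.542 m/s^2 = 272.542 / 9.80665 = 27.79155 g_n ≈ 27.79 g_n (4 s.f.).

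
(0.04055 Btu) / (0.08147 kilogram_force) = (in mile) 0.03327. Check: 1 Btu = 1055.0559 J, so 0.04055 Btu = 0.04055 * 1055.0559 = 42.782515 J. 1 kilogram_force = 9.80665 N, so 0.08147 kilogram_force = 0.08147 * 9.80665 = 0.79894778 N. Combine: 42.782515 J / 0.79894778 N = 53.548575 m. 1 mile = 1609.344 m, so 53.548575 m = 53.548575 / 1609.344 = 0.033273542 mile ≈ 0.03327 mile (4 s.f.).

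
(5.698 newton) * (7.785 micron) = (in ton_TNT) 1.06e-14. Check: 5.698 newton = 5.698 N. 1 micron = 1e-06 m, so 7.785 micron = 7.785 * 1e-06 = 7.785e-06 m. Combine: 5.698 N * 7.785e-06 m = 4.435893e-05 J. 1 ton_TNT = 4.184e+09 J, so 4.435893e-05 J = 4.435893e-05 / 4.184e+09 = 1.0602039e-14 ton_TNT ≈ 1.06e-14 ton_TNT (4 s.f.).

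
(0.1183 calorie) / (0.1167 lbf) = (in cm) 1 calorie = 4.184 J, so 0.1183 calorie = 0.1183 * 4.184 = 0.4949672 J. 1 lbf = 4.4482216 N, so 0.1167 lbf = 0.1167 * 4.4482216 = 0.51910746 N. Combine: 0.4949672 J / 0.51910746 N = 0.9534966 m. 1 cm = 0.01 m, so 0.9534966 m = 0.9534966 / 0.01 = 95.34966 cm ≈ 95.35 cm (4 s.f.). Final answer: 95.35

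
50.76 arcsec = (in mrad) 0.2461. Check: 1 arcsec = 4.8481368e-06 rad, so 50.76 arcsec = 50.76 * 4.8481368e-06 = 0.00024609142 rad. 1 mrad = 0.001 rad, so 0.00024609142 rad = 0.00024609142 / 0.001 = 0.24609142 mrad ≈ 0.2461 mrad (4 s.f.).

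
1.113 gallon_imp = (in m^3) 0.00506. Check: 1 gallon_imp = 0.00454609 m^3, so 1.113 gallon_imp = 1.113 * 0.00454609 = 0.0050597982 m^3. Result: 0.0050597982 m^3 ≈ 0.00506 m^3 (4 s.f.).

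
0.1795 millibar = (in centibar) 0.01795. Check: 1 millibar = 100 Pa, so 0.1795 millibar = 0.1795 * 100 = 17.95 Pa. 1 centibar = 1000 Pa, so 17.95 Pa = 17.95 / 1000 = 0.01795 centibar.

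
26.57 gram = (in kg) 0.02657. Check: 1 gram = 0.001 kg, so 26.57 gram = 26.57 * 0.001 = 0.02657 kg. Result: 0.02657 kg.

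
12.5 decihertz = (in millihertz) 1 decihertz = 0.1 Hz, so 12.5 decihertz = 12.5 * 0.1 = 1.25 Hz. 1 millihertz = 0.001 Hz, so 1.25 Hz = 1.25 / 0.001 = 1250 millihertz. Final answer: 1250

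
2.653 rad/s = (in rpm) 25.33. Check: 1 rpm = 0.10471976 rad/s, so 2.653 rad/s = 2.653 / 0.10471976 = 25.334284 rpm ≈ 25.33 rpm (4 s.f.).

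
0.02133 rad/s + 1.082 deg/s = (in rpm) 0.02133 rad/s is already in rad/s. 1 deg/s = 0.017453293 rad/s, so 1.082 deg/s = 1.082 * 0.017453293 = 0.018884463 rad/s. Sum: 0.02133 + 0.018884463 = 0.040214463 rad/s. 1 rpm = 0.10471976 rad/s, so 0.040214463 rad/s = 0.040214463 / 0.10471976 = 0.38401983 rpm ≈ 0.384 rpm (4 s.f.). Final answer: 0.384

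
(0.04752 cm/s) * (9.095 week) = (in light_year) 1 cm/s = 0.01 m/s, so 0.04752 cm/s = 0.04752 * 0.01 = 0.0004752 m/s. 1 week = 604800 s, so 9.095 week = 9.095 * 604800 = 5500656 s. Combine: 0.0004752 m/s * 5500656 s = 2613.9117 m. 1 light_year = 9.4607305e+15 m, so 2613.9117 m = 2613.9117 / 9.4607305e+15 = 2.7629069e-13 light_year ≈ 2.763e-13 light_year (4 s.f.). Final answer: 2.763e-13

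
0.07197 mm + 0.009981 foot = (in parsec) 1.009e-19. Check: 1 mm = 0.001 m, so 0.07197 mm = 0.07197 * 0.001 = 7.197e-05 m. 1 foot = 0.3048 m, so 0.009981 foot = 0.009981 * 0.3048 = 0.0030422088 m. Sum: 7.197e-05 + 0.0030422088 = 0.0031141788 m. 1 parsec = 3.0856776e+16 m, so 0.0031141788 m = 0.0031141788 / 3.0856776e+16 = 1.0092366e-19 parsec ≈ 1.009e-19 parsec (4 s.f.).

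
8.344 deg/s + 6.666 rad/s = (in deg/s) 390.3. Check: 1 deg/s = 0.017453293 rad/s, so 8.344 deg/s = 8.344 * 0.017453293 = 0.14563027 rad/s. 6.666 rad/s is already in rad/s. Sum: 0.14563027 + 6.666 = 6.8116303 rad/s. 1 deg/s = 0.017453293 rad/s, so 6.8116303 rad/s = 6.8116303 / 0.017453293 = 390.27767 deg/s ≈ 390.3 deg/s (4 s.f.).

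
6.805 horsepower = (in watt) 5074. Check: 1 horsepower = 745.69987 W, so 6.805 horsepower = 6.805 * 745.69987 = 5074.4876 W. 5074.4876 W = 5074.4876 watt ≈ 5074 watt (4 s.f.).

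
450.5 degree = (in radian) 7.863. Check: 1 degree = 0.017453293 rad, so 450.5 degree = 450.5 * 0.017453293 = 7.8627083 rad. 7.8627083 rad = 7.8627083 radian ≈ 7.863 radian (4 s.f.).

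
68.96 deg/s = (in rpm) 1 deg/s = 0.017453293 rad/s, so 68.96 deg/s = 68.96 * 0.017453293 = 1.2035791 rad/s. 1 rpm = 0.10471976 rad/s, so 1.2035791 rad/s = 1.2035791 / 0.10471976 = 11.493333 rpm ≈ 11.49 rpm (4 s.f.). Final answer: 11.49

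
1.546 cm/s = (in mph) 0.03458. Check: 1 cm/s = 0.01 m/s, so 1.546 cm/s = 1.546 * 0.01 = 0.01546 m/s. 1 mph = 0.44704 m/s, so 0.01546 m/s = 0.01546 / 0.44704 = 0.034583035 mph ≈ 0.03458 mph (4 s.f.).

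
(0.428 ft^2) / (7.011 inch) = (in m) 1 ft^2 = 0.09290304 m^2, so 0.428 ft^2 = 0.428 * 0.09290304 = 0.039762501 m^2. 1 inch = 0.0254 m, so 7.011 inch = 7.011 * 0.0254 = 0.1780794 m. Combine: 0.039762501 m^2 / 0.1780794 m = 0.22328524 m. Result: 0.22328524 m ≈ 0.2233 m (4 s.f.). Final answer: 0.2233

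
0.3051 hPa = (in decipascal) 1 hPa = 100 Pa, so 0.3051 hPa = 0.3051 * 100 = 30.51 Pa. 1 decipascal = 0.1 Pa, so 30.51 Pa = 30.51 / 0.1 = 305.1 decipascal. Final answer: 305.1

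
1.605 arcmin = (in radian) 1 arcmin = 0.00029088821 rad, so 1.605 arcmin = 1.605 * 0.00029088821 = 0.00046687557 rad. 0.00046687557 rad = 0.00046687557 radian ≈ 0.0004669 radian (4 s.f.). Final answer: 0.0004669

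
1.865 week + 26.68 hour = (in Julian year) 0.03879. Check: 1 week = 604800 s, so 1.865 week = 1.865 * 604800 = 1127952 s. 1 hour = 3600 s, so 26.68 hour = 26.68 * 3600 = 96048 s. Sum: 1127952 + 96048 = 1224000 s. 1 Julian year = 31557600 s, so 1224000 s = 1224000 / 31557600 = 0.038786219 Julian year ≈ 0.03879 Julian year (4 s.f.).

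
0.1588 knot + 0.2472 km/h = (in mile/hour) 0.3363. Check: 1 knot = 0.51444444 m/s, so 0.1588 knot = 0.1588 * 0.51444444 = 0.081693778 m/s. 1 km/h = 0.27777778 m/s, so 0.2472 km/h = 0.2472 * 0.27777778 = 0.068666667 m/s. Sum: 0.081693778 + 0.068666667 = 0.15036044 m/s. 1 mile/hour = 0.44704 m/s, so 0.15036044 m/s = 0.15036044 / 0.44704 = 0.33634674 mile/hour ≈ 0.3363 mile/hour (4 s.f.).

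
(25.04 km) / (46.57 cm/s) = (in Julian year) 0.001704. Check: 1 km = 1000 m, so 25.04 km = 25.04 * 1000 = 25040 m. 1 cm/s = 0.01 m/s, so 46.57 cm/s = 46.57 * 0.01 = 0.4657 m/s. Combine: 25040 m / 0.4657 m/s = 53768.521 s. 1 Julian year = 31557600 s, so 53768.521 s = 53768.521 / 31557600 = 0.0017038216 Julian year ≈ 0.001704 Julian year (4 s.f.).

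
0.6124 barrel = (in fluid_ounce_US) 1 barrel = 0.15898729 m^3, so 0.6124 barrel = 0.6124 * 0.15898729 = 0.097363819 m^3. 1 fluid_ounce_US = 2.957353e-05 m^3, so 0.097363819 m^3 = 0.097363819 / 2.957353e-05 = 3292.2624 fluid_ounce_US ≈ 3292 fluid_ounce_US (4 s.f.). Final answer: 3292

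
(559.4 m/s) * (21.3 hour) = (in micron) 559.4 m/s is already in m/s. 1 hour = 3600 s, so 21.3 hour = 21.3 * 3600 = 76680 s. Combine: 559.4 m/s * 76680 s = 42894792 m. 1 micron = 1e-06 m, so 42894792 m = 42894792 / 1e-06 = 4.2894792e+13 micron ≈ 4.289e+13 micron (4 s.f.). Final answer: 4.289e+13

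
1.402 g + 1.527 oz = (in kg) 1 g = 0.001 kg, so 1.402 g = 1.402 * 0.001 = 0.001402 kg. 1 oz = 0.028349523 kg, so 1.527 oz = 1.527 * 0.028349523 = 0.043289722 kg. Sum: 0.001402 + 0.043289722 = 0.044691722 kg. Result: 0.044691722 kg ≈ 0.04469 kg (4 s.f.). Final answer: 0.04469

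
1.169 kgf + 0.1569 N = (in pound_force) 1 kgf = 9.80665 N, so 1.169 kgf = 1.169 * 9.80665 = 11.463974 N. 0.1569 N is already in N. Sum: 11.463974 + 0.1569 = 11.620874 N. 1 pound_force = 4.4482216 N, so 11.620874 N = 11.620874 / 4.4482216 = 2.6124764 pound_force ≈ 2.612 pound_force (4 s.f.). Final answer: 2.612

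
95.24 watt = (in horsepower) 0.1277. Check: 95.24 watt = 95.24 W. 1 horsepower = 745.69987 W, so 95.24 W = 95.24 / 745.69987 = 0.12771894 horsepower ≈ 0.1277 horsepower (4 s.f.).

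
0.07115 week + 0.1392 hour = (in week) 1 week = 604800 s, so 0.07115 week = 0.07115 * 604800 = 43031.52 s. 1 hour = 3600 s, so 0.1392 hour = 0.1392 * 3600 = 501.12 s. Sum: 43031.52 + 501.12 = 43532.64 s. 1 week = 604800 s, so 43532.64 s = 43532.64 / 604800 = 0.071978571 week ≈ 0.07198 week (4 s.f.). Final answer: 0.07198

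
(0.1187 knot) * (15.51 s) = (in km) 1 knot = 0.51444444 m/s, so 0.1187 knot = 0.1187 * 0.51444444 = 0.061064556 m/s. 15.51 s is already in s. Combine: 0.061064556 m/s * 15.51 s = 0.94711126 m. 1 km = 1000 m, so 0.94711126 m = 0.94711126 / 1000 = 0.00094711126 km ≈ 0.0009471 km (4 s.f.). Final answer: 0.0009471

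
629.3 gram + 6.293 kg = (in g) 6922. Check: 1 gram = 0.001 kg, so 629.3 gram = 629.3 * 0.001 = 0.6293 kg. 6.293 kg is already in kg. Sum: 0.6293 + 6.293 = 6.9223 kg. 1 g = 0.001 kg, so 6.9223 kg = 6.9223 / 0.001 = 6922.3 g ≈ 6922 g (4 s.f.).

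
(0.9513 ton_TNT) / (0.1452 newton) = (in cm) 1 ton_TNT = 4.184e+09 J, so 0.9513 ton_TNT = 0.9513 * 4.184e+09 = 3.9802392e+09 J. 0.1452 newton = 0.1452 N. Combine: 3.9802392e+09 J / 0.1452 N = 2.7412116e+10 m. 1 cm = 0.01 m, so 2.7412116e+10 m = 2.7412116e+10 / 0.01 = 2.7412116e+12 cm ≈ 2.741e+12 cm (4 s.f.). Final answer: 2.741e+12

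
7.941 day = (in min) 1 day = 86400 s, so 7.941 day = 7.941 * 86400 = 686102.4 s. 1 min = 60 s, so 686102.4 s = 686102.4 / 60 = 11435.04 min ≈ 1.144e+04 min (4 s.f.). Final answer: 1.144e+04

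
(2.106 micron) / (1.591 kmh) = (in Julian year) 1 micron = 1e-06 m, so 2.106 micron = 2.106 * 1e-06 = 2.106e-06 m. 1 kmh = 0.27777778 m/s, so 1.591 kmh = 1.591 * 0.27777778 = 0.44194444 m/s. Combine: 2.106e-06 m / 0.44194444 m/s = 4.7653048e-06 s. 1 Julian year = 31557600 s, so 4.7653048e-06 s = 4.7653048e-06 / 31557600 = 1.510034e-13 Julian year ≈ 1.51e-13 Julian year (4 s.f.). Final answer: 1.51e-13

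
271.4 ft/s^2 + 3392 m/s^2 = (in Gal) 3.475e+05. Check: 1 ft/s^2 = 0.3048 m/s^2, so 271.4 ft/s^2 = 271.4 * 0.3048 = 82.72272 m/s^2. 3392 m/s^2 is already in m/s^2. Sum: 82.72272 + 3392 = 3474.7227 m/s^2. 1 Gal = 0.01 m/s^2, so 3474.7227 m/s^2 = 3474.7227 / 0.01 = 347472.27 Gal ≈ 3.475e+05 Gal (4 s.f.).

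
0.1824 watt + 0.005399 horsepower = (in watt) 4.208. Check: 0.1824 watt = 0.1824 W. 1 horsepower = 745.69987 W, so 0.005399 horsepower = 0.005399 * 745.69987 = 4.0260336 W. Sum: 0.1824 + 4.0260336 = 4.2084336 W. 4.2084336 W = 4.2084336 watt ≈ 4.208 watt (4 s.f.).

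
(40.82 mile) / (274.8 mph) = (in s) 1 mile = 1609.344 m, so 40.82 mile = 40.82 * 1609.344 = 65693.422 m. 1 mph = 0.44704 m/s, so 274.8 mph = 274.8 * 0.44704 = 122.84659 m/s. Combine: 65693.422 m / 122.84659 m/s = 534.75983 s. Result: 534.75983 s ≈ 534.8 s (4 s.f.). Final answer: 534.8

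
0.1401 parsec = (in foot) 1 parsec = 3.0856776e+16 m, so 0.1401 parsec = 0.1401 * 3.0856776e+16 = 4.3230343e+15 m. 1 foot = 0.3048 m, so 4.3230343e+15 m = 4.3230343e+15 / 0.3048 = 1.4183183e+16 foot ≈ 1.418e+16 foot (4 s.f.). Final answer: 1.418e+16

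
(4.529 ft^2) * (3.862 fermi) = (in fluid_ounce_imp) 5.719e-11. Check: 1 ft^2 = 0.09290304 m^2, so 4.529 ft^2 = 4.529 * 0.09290304 = 0.42075787 m^2. 1 fermi = 1e-15 m, so 3.862 fermi = 3.862 * 1e-15 = 3.862e-15 m. Combine: 0.42075787 m^2 * 3.862e-15 m = 1.6249669e-15 m^3. 1 fluid_ounce_imp = 2.8413063e-05 m^3, so 1.6249669e-15 m^3 = 1.6249669e-15 / 2.8413063e-05 = 5.7190839e-11 fluid_ounce_imp ≈ 5.719e-11 fluid_ounce_imp (4 s.f.).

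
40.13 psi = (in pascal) 2.767e+05. Check: 1 psi = 6894.7573 Pa, so 40.13 psi = 40.13 * 6894.7573 = 276686.61 Pa. 276686.61 Pa = 276686.61 pascal ≈ 2.767e+05 pascal (4 s.f.).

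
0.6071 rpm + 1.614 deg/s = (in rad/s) 1 rpm = 0.10471976 rad/s, so 0.6071 rpm = 0.6071 * 0.10471976 = 0.063575363 rad/s. 1 deg/s = 0.017453293 rad/s, so 1.614 deg/s = 1.614 * 0.017453293 = 0.028169614 rad/s. Sum: 0.063575363 + 0.028169614 = 0.091744977 rad/s. Result: 0.091744977 rad/s ≈ 0.09174 rad/s (4 s.f.). Final answer: 0.09174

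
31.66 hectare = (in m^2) 1 hectare = 10000 m^2, so 31.66 hectare = 31.66 * 10000 = 316600 m^2. Result: 316600 m^2 ≈ 3.166e+05 m^2 (4 s.f.). Final answer: 3.166e+05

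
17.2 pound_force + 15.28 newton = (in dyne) 9.179e+06. Check: 1 pound_force = 4.4482216 N, so 17.2 pound_force = 17.2 * 4.4482216 = 76.509412 N. 15.28 newton = 15.28 N. Sum: 76.509412 + 15.28 = 91.789412 N. 1 dyne = 1e-05 N, so 91.789412 N = 91.789412 / 1e-05 = 9178941.2 dyne ≈ 9.179e+06 dyne (4 s.f.).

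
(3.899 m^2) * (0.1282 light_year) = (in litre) 3.899 m^2 is already in m^2. 1 light_year = 9.4607305e+15 m, so 0.1282 light_year = 0.1282 * 9.4607305e+15 = 1.2128656e+15 m. Combine: 3.899 m^2 * 1.2128656e+15 m = 4.7289632e+15 m^3. 1 litre = 0.001 m^3, so 4.7289632e+15 m^3 = 4.7289632e+15 / 0.001 = 4.7289632e+18 litre ≈ 4.729e+18 litre (4 s.f.). Final answer: 4.729e+18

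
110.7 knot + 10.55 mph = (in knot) 1 knot = 0.51444444 m/s, so 110.7 knot = 110.7 * 0.51444444 = 56.949 m/s. 1 mph = 0.44704 m/s, so 10.55 mph = 10.55 * 0.44704 = 4.716272 m/s. Sum: 56.949 + 4.716272 = 61.665272 m/s. 1 knot = 0.51444444 m/s, so 61.665272 m/s = 61.665272 / 0.51444444 = 119.8677 knot ≈ 119.9 knot (4 s.f.). Final answer: 119.9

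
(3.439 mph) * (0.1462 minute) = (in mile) 0.00838. Check: 1 mph = 0.44704 m/s, so 3.439 mph = 3.439 * 0.44704 = 1.5373706 m/s. 1 minute = 60 s, so 0.1462 minute = 0.1462 * 60 = 8.772 s. Combine: 1.5373706 m/s * 8.772 s = 13.485815 m. 1 mile = 1609.344 m, so 13.485815 m = 13.485815 / 1609.344 = 0.0083796967 mile ≈ 0.00838 mile (4 s.f.).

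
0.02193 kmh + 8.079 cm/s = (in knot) 0.1689. Check: 1 kmh = 0.27777778 m/s, so 0.02193 kmh = 0.02193 * 0.27777778 = 0.0060916667 m/s. 1 cm/s = 0.01 m/s, so 8.079 cm/s = 8.079 * 0.01 = 0.08079 m/s. Sum: 0.0060916667 + 0.08079 = 0.086881667 m/s. 1 knot = 0.51444444 m/s, so 0.086881667 m/s = 0.086881667 / 0.51444444 = 0.16888445 knot ≈ 0.1689 knot (4 s.f.).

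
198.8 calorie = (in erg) 8.318e+09. Check: 1 calorie = 4.184 J, so 198.8 calorie = 198.8 * 4.184 = 831.7792 J. 1 erg = 1e-07 J, so 831.7792 J = 831.7792 / 1e-07 = 8.317792e+09 erg ≈ 8.318e+09 erg (4 s.f.).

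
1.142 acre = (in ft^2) 1 acre = 4046.8564 m^2, so 1.142 acre = 1.142 * 4046.8564 = 4621.51 m^2. 1 ft^2 = 0.09290304 m^2, so 4621.51 m^2 = 4621.51 / 0.09290304 = 49745.52 ft^2 ≈ 4.975e+04 ft^2 (4 s.f.). Final answer: 4.975e+04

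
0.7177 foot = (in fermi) 1 foot = 0.3048 m, so 0.7177 foot = 0.7177 * 0.3048 = 0.21875496 m. 1 fermi = 1e-15 m, so 0.21875496 m = 0.21875496 / 1e-15 = 2.1875496e+14 fermi ≈ 2.188e+14 fermi (4 s.f.). Final answer: 2.188e+14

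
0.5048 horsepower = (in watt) 376.4. Check: 1 horsepower = 745.69987 W, so 0.5048 horsepower = 0.5048 * 745.69987 = 376.4293 W. 376.4293 W = 376.4293 watt ≈ 376.4 watt (4 s.f.).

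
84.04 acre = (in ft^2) 3.661e+06. Check: 1 acre = 4046.8564 m^2, so 84.04 acre = 84.04 * 4046.8564 = 340097.81 m^2. 1 ft^2 = 0.09290304 m^2, so 340097.81 m^2 = 340097.81 / 0.09290304 = 3660782.4 ft^2 ≈ 3.661e+06 ft^2 (4 s.f.).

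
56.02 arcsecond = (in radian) 1 arcsecond = 4.8481368e-06 rad, so 56.02 arcsecond = 56.02 * 4.8481368e-06 = 0.00027159262 rad. 0.00027159262 rad = 0.00027159262 radian ≈ 0.0002716 radian (4 s.f.). Final answer: 0.0002716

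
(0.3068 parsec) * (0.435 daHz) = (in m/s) 1 parsec = 3.0856776e+16 m, so 0.3068 parsec = 0.3068 * 3.0856776e+16 = 9.4668588e+15 m. 1 daHz = 10 Hz, so 0.435 daHz = 0.435 * 10 = 4.35 Hz. Combine: 9.4668588e+15 m * 4.35 Hz = 4.1180836e+16 m/s. Result: 4.1180836e+16 m/s ≈ 4.118e+16 m/s (4 s.f.). Final answer: 4.118e+16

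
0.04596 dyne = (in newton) 1 dyne = 1e-05 N, so 0.04596 dyne = 0.04596 * 1e-05 = 4.596e-07 N. 4.596e-07 N = 4.596e-07 newton. Final answer: 4.596e-07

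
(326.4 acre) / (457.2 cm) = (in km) 1 acre = 4046.8564 m^2, so 326.4 acre = 326.4 * 4046.8564 = 1320893.9 m^2. 1 cm = 0.01 m, so 457.2 cm = 457.2 * 0.01 = 4.572 m. Combine: 1320893.9 m^2 / 4.572 m = 288909.43 m. 1 km = 1000 m, so 288909.43 m = 288909.43 / 1000 = 288.90943 km ≈ 288.9 km (4 s.f.). Final answer: 288.9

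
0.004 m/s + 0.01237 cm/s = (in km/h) 0.01485. Check: 0.004 m/s is already in m/s. 1 cm/s = 0.01 m/s, so 0.01237 cm/s = 0.01237 * 0.01 = 0.0001237 m/s. Sum: 0.004 + 0.0001237 = 0.0041237 m/s. 1 km/h = 0.27777778 m/s, so 0.0041237 m/s = 0.0041237 / 0.27777778 = 0.01484532 km/h ≈ 0.01485 km/h (4 s.f.).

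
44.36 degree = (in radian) 1 degree = 0.017453293 rad, so 44.36 degree = 44.36 * 0.017453293 = 0.77422806 rad. 0.77422806 rad = 0.77422806 radian ≈ 0.7742 radian (4 s.f.). Final answer: 0.7742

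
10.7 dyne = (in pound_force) 2.405e-05. Check: 1 dyne = 1e-05 N, so 10.7 dyne = 10.7 * 1e-05 = 0.000107 N. 1 pound_force = 4.4482216 N, so 0.000107 N = 0.000107 / 4.4482216 = 2.4054557e-05 pound_force ≈ 2.405e-05 pound_force (4 s.f.).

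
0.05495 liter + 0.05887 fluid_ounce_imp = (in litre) 1 liter = 0.001 m^3, so 0.05495 liter = 0.05495 * 0.001 = 5.495e-05 m^3. 1 fluid_ounce_imp = 2.8413063e-05 m^3, so 0.05887 fluid_ounce_imp = 0.05887 * 2.8413063e-05 = 1.672677e-06 m^3. Sum: 5.495e-05 + 1.672677e-06 = 5.6622677e-05 m^3. 1 litre = 0.001 m^3, so 5.6622677e-05 m^3 = 5.6622677e-05 / 0.001 = 0.056622677 litre ≈ 0.05662 litre (4 s.f.). Final answer: 0.05662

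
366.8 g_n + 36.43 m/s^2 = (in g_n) 1 g_n = 9.80665 m/s^2, so 366.8 g_n = 366.8 * 9.80665 = 3597.0792 m/s^2. 36.43 m/s^2 is already in m/s^2. Sum: 3597.0792 + 36.43 = 3633.5092 m/s^2. 1 g_n = 9.80665 m/s^2, so 3633.5092 m/s^2 = 3633.5092 / 9.80665 = 370.51483 g_n ≈ 370.5 g_n (4 s.f.). Final answer: 370.5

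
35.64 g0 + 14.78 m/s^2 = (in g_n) 37.15. Check: 1 g0 = 9.80665 m/s^2, so 35.64 g0 = 35.64 * 9.80665 = 349.50901 m/s^2. 14.78 m/s^2 is already in m/s^2. Sum: 349.50901 + 14.78 = 364.28901 m/s^2. 1 g_n = 9.80665 m/s^2, so 364.28901 m/s^2 = 364.28901 / 9.80665 = 37.147141 g_n ≈ 37.15 g_n (4 s.f.).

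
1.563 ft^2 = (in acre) 3.588e-05. Check: 1 ft^2 = 0.09290304 m^2, so 1.563 ft^2 = 1.563 * 0.09290304 = 0.14520745 m^2. 1 acre = 4046.8564 m^2, so 0.14520745 m^2 = 0.14520745 / 4046.8564 = 3.5881543e-05 acre ≈ 3.588e-05 acre (4 s.f.).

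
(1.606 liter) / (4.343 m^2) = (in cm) 0.03698. Check: 1 liter = 0.001 m^3, so 1.606 liter = 1.606 * 0.001 = 0.001606 m^3. 4.343 m^2 is already in m^2. Combine: 0.001606 m^3 / 4.343 m^2 = 0.00036979047 m. 1 cm = 0.01 m, so 0.00036979047 m = 0.00036979047 / 0.01 = 0.036979047 cm ≈ 0.03698 cm (4 s.f.).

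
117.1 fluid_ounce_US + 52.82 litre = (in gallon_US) 1 fluid_ounce_US = 2.957353e-05 m^3, so 117.1 fluid_ounce_US = 117.1 * 2.957353e-05 = 0.0034630603 m^3. 1 litre = 0.001 m^3, so 52.82 litre = 52.82 * 0.001 = 0.05282 m^3. Sum: 0.0034630603 + 0.05282 = 0.05628306 m^3. 1 gallon_US = 0.0037854118 m^3, so 0.05628306 m^3 = 0.05628306 / 0.0037854118 = 14.868412 gallon_US ≈ 14.87 gallon_US (4 s.f.). Final answer: 14.87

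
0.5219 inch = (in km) 1.326e-05. Check: 1 inch = 0.0254 m, so 0.5219 inch = 0.5219 * 0.0254 = 0.01325626 m. 1 km = 1000 m, so 0.01325626 m = 0.01325626 / 1000 = 1.325626e-05 km ≈ 1.326e-05 km (4 s.f.).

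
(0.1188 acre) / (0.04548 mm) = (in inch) 4.162e+08. Check: 1 acre = 4046.8564 m^2, so 0.1188 acre = 0.1188 * 4046.8564 = 480.76654 m^2. 1 mm = 0.001 m, so 0.04548 mm = 0.04548 * 0.001 = 4.548e-05 m. Combine: 480.76654 m^2 / 4.548e-05 m = 10570944 m. 1 inch = 0.0254 m, so 10570944 m = 10570944 / 0.0254 = 4.1617891e+08 inch ≈ 4.162e+08 inch (4 s.f.).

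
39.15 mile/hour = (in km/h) 63.01. Check: 1 mile/hour = 0.44704 m/s, so 39.15 mile/hour = 39.15 * 0.44704 = 17.501616 m/s. 1 km/h = 0.27777778 m/s, so 17.501616 m/s = 17.501616 / 0.27777778 = 63.005818 km/h ≈ 63.01 km/h (4 s.f.).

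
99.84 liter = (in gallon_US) 1 liter = 0.001 m^3, so 99.84 liter = 99.84 * 0.001 = 0.09984 m^3. 1 gallon_US = 0.0037854118 m^3, so 0.09984 m^3 = 0.09984 / 0.0037854118 = 26.374938 gallon_US ≈ 26.37 gallon_US (4 s.f.). Final answer: 26.37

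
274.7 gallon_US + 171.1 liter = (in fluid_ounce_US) 1 gallon_US = 0.0037854118 m^3, so 274.7 gallon_US = 274.7 * 0.0037854118 = 1.0398526 m^3. 1 liter = 0.001 m^3, so 171.1 liter = 171.1 * 0.001 = 0.1711 m^3. Sum: 1.0398526 + 0.1711 = 1.2109526 m^3. 1 fluid_ounce_US = 2.957353e-05 m^3, so 1.2109526 m^3 = 1.2109526 / 2.957353e-05 = 40947.179 fluid_ounce_US ≈ 4.095e+04 fluid_ounce_US (4 s.f.). Final answer: 4.095e+04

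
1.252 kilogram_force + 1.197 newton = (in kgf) 1.374. Check: 1 kilogram_force = 9.80665 N, so 1.252 kilogram_force = 1.252 * 9.80665 = 12.277926 N. 1.197 newton = 1.197 N. Sum: 12.277926 + 1.197 = 13.474926 N. 1 kgf = 9.80665 N, so 13.474926 N = 13.474926 / 9.80665 = 1.37406 kgf ≈ 1.374 kgf (4 s.f.).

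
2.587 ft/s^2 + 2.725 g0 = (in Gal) 2751. Check: 1 ft/s^2 = 0.3048 m/s^2, so 2.587 ft/s^2 = 2.587 * 0.3048 = 0.7885176 m/s^2. 1 g0 = 9.80665 m/s^2, so 2.725 g0 = 2.725 * 9.80665 = 26.723121 m/s^2. Sum: 0.7885176 + 26.723121 = 27.511639 m/s^2. 1 Gal = 0.01 m/s^2, so 27.511639 m/s^2 = 27.511639 / 0.01 = 2751.1639 Gal ≈ 2751 Gal (4 s.f.).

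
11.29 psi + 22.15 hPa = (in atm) 1 psi = 6894.7573 Pa, so 11.29 psi = 11.29 * 6894.7573 = 77841.81 Pa. 1 hPa = 100 Pa, so 22.15 hPa = 22.15 * 100 = 2215 Pa. Sum: 77841.81 + 2215 = 80056.81 Pa. 1 atm = 101325 Pa, so 80056.81 Pa = 80056.81 / 101325 = 0.79009928 atm ≈ 0.7901 atm (4 s.f.). Final answer: 0.7901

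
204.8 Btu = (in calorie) 1 Btu = 1055.0559 J, so 204.8 Btu = 204.8 * 1055.0559 = 216075.44 J. 1 calorie = 4.184 J, so 216075.44 J = 216075.44 / 4.184 = 51643.269 calorie ≈ 5.164e+04 calorie (4 s.f.). Final answer: 5.164e+04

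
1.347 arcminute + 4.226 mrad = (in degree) 1 arcminute = 0.00029088821 rad, so 1.347 arcminute = 1.347 * 0.00029088821 = 0.00039182642 rad. 1 mrad = 0.001 rad, so 4.226 mrad = 4.226 * 0.001 = 0.004226 rad. Sum: 0.00039182642 + 0.004226 = 0.0046178264 rad. 1 degree = 0.017453293 rad, so 0.0046178264 rad = 0.0046178264 / 0.017453293 = 0.26458196 degree ≈ 0.2646 degree (4 s.f.). Final answer: 0.2646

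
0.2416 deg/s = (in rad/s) 1 deg/s = 0.017453293 rad/s, so 0.2416 deg/s = 0.2416 * 0.017453293 = 0.0042167155 rad/s. Result: 0.0042167155 rad/s ≈ 0.004217 rad/s (4 s.f.). Final answer: 0.004217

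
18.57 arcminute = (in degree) 1 arcminute = 0.00029088821 rad, so 18.57 arcminute = 18.57 * 0.00029088821 = 0.005401794 rad. 1 degree = 0.017453293 rad, so 0.005401794 rad = 0.005401794 / 0.017453293 = 0.3095 degree. Final answer: 0.3095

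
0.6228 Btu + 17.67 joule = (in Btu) 1 Btu = 1055.0559 J, so 0.6228 Btu = 0.6228 * 1055.0559 = 657.08879 J. 17.67 joule = 17.67 J. Sum: 657.08879 + 17.67 = 674.75879 J. 1 Btu = 1055.0559 J, so 674.75879 J = 674.75879 / 1055.0559 = 0.63954793 Btu ≈ 0.6395 Btu (4 s.f.). Final answer: 0.6395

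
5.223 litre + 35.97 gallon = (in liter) 141.4. Check: 1 litre = 0.001 m^3, so 5.223 litre = 5.223 * 0.001 = 0.005223 m^3. 1 gallon = 0.0037854118 m^3, so 35.97 gallon = 35.97 * 0.0037854118 = 0.13616126 m^3. Sum: 0.005223 + 0.13616126 = 0.14138426 m^3. 1 liter = 0.001 m^3, so 0.14138426 m^3 = 0.14138426 / 0.001 = 141.38426 liter ≈ 141.4 liter (4 s.f.).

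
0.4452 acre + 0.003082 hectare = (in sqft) 1.972e+04. Check: 1 acre = 4046.8564 m^2, so 0.4452 acre = 0.4452 * 4046.8564 = 1801.6605 m^2. 1 hectare = 10000 m^2, so 0.003082 hectare = 0.003082 * 10000 = 30.82 m^2. Sum: 1801.6605 + 30.82 = 1832.4805 m^2. 1 sqft = 0.09290304 m^2, so 1832.4805 m^2 = 1832.4805 / 0.09290304 = 19724.656 sqft ≈ 1.972e+04 sqft (4 s.f.).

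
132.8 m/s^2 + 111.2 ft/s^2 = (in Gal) 132.8 m/s^2 is already in m/s^2. 1 ft/s^2 = 0.3048 m/s^2, so 111.2 ft/s^2 = 111.2 * 0.3048 = 33.89376 m/s^2. Sum: 132.8 + 33.89376 = 166.69376 m/s^2. 1 Gal = 0.01 m/s^2, so 166.69376 m/s^2 = 166.69376 / 0.01 = 16669.376 Gal ≈ 1.667e+04 Gal (4 s.f.). Final answer: 1.667e+04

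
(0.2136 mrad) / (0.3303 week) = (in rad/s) 1.069e-09. Check: 1 mrad = 0.001 rad, so 0.2136 mrad = 0.2136 * 0.001 = 0.0002136 rad. 1 week = 604800 s, so 0.3303 week = 0.3303 * 604800 = 199765.44 s. Combine: 0.0002136 rad / 199765.44 s = 1.069254e-09 rad/s. Result: 1.069254e-09 rad/s ≈ 1.069e-09 rad/s (4 s.f.).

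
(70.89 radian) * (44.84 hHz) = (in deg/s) 1.821e+07. Check: 70.89 radian = 70.89 rad. 1 hHz = 100 Hz, so 44.84 hHz = 44.84 * 100 = 4484 Hz. Combine: 70.89 rad * 4484 Hz = 317870.76 rad/s. 1 deg/s = 0.017453293 rad/s, so 317870.76 rad/s = 317870.76 / 0.017453293 = 18212653 deg/s ≈ 1.821e+07 deg/s (4 s.f.).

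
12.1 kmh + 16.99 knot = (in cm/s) 1 kmh = 0.27777778 m/s, so 12.1 kmh = 12.1 * 0.27777778 = 3.3611111 m/s. 1 knot = 0.51444444 m/s, so 16.99 knot = 16.99 * 0.51444444 = 8.7404111 m/s. Sum: 3.3611111 + 8.7404111 = 12.101522 m/s. 1 cm/s = 0.01 m/s, so 12.101522 m/s = 12.101522 / 0.01 = 1210.1522 cm/s ≈ 1210 cm/s (4 s.f.). Final answer: 1210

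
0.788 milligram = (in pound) 1 milligram = 1e-06 kg, so 0.788 milligram = 0.788 * 1e-06 = 7.88e-07 kg. 1 pound = 0.45359237 kg, so 7.88e-07 kg = 7.88e-07 / 0.45359237 = 1.7372426e-06 pound ≈ 1.737e-06 pound (4 s.f.). Final answer: 1.737e-06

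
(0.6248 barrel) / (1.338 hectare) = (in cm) 0.0007424. Check: 1 barrel = 0.15898729 m^3, so 0.6248 barrel = 0.6248 * 0.15898729 = 0.099335262 m^3. 1 hectare = 10000 m^2, so 1.338 hectare = 1.338 * 10000 = 13380 m^2. Combine: 0.099335262 m^3 / 13380 m^2 = 7.4241601e-06 m. 1 cm = 0.01 m, so 7.4241601e-06 m = 7.4241601e-06 / 0.01 = 0.00074241601 cm ≈ 0.0007424 cm (4 s.f.).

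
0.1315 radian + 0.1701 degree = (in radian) 0.1315 radian = 0.1315 rad. 1 degree = 0.017453293 rad, so 0.1701 degree = 0.1701 * 0.017453293 = 0.0029688051 rad. Sum: 0.1315 + 0.0029688051 = 0.13446881 rad. 0.13446881 rad = 0.13446881 radian ≈ 0.1345 radian (4 s.f.). Final answer: 0.1345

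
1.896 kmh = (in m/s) 0.5267. Check: 1 kmh = 0.27777778 m/s, so 1.896 kmh = 1.896 * 0.27777778 = 0.52666667 m/s. Result: 0.52666667 m/s ≈ 0.5267 m/s (4 s.f.).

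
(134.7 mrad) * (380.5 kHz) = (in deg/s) 2.937e+06. Check: 1 mrad = 0.001 rad, so 134.7 mrad = 134.7 * 0.001 = 0.1347 rad. 1 kHz = 1000 Hz, so 380.5 kHz = 380.5 * 1000 = 380500 Hz. Combine: 0.1347 rad * 380500 Hz = 51253.35 rad/s. 1 deg/s = 0.017453293 rad/s, so 51253.35 rad/s = 51253.35 / 0.017453293 = 2936600.6 deg/s ≈ 2.937e+06 deg/s (4 s.f.).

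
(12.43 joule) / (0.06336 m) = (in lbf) 12.43 joule = 12.43 J. 0.06336 m is already in m. Combine: 12.43 J / 0.06336 m = 196.18056 N. 1 lbf = 4.4482216 N, so 196.18056 N = 196.18056 / 4.4482216 = 44.103143 lbf ≈ 44.1 lbf (4 s.f.). Final answer: 44.1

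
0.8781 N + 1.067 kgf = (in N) 11.34. Check: 0.8781 N is already in N. 1 kgf = 9.80665 N, so 1.067 kgf = 1.067 * 9.80665 = 10.463696 N. Sum: 0.8781 + 10.463696 = 11.341796 N. Result: 11.341796 N ≈ 11.34 N (4 s.f.).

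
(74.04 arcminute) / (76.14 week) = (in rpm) 1 arcminute = 0.00029088821 rad, so 74.04 arcminute = 74.04 * 0.00029088821 = 0.021537363 rad. 1 week = 604800 s, so 76.14 week = 76.14 * 604800 = 46049472 s. Combine: 0.021537363 rad / 46049472 s = 4.6770054e-10 rad/s. 1 rpm = 0.10471976 rad/s, so 4.6770054e-10 rad/s = 4.6770054e-10 / 0.10471976 = 4.4662112e-09 rpm ≈ 4.466e-09 rpm (4 s.f.). Final answer: 4.466e-09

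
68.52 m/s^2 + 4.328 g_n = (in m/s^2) 68.52 m/s^2 is already in m/s^2. 1 g_n = 9.80665 m/s^2, so 4.328 g_n = 4.328 * 9.80665 = 42.443181 m/s^2. Sum: 68.52 + 42.443181 = 110.96318 m/s^2. Result: 110.96318 m/s^2 ≈ 111 m/s^2 (4 s.f.). Final answer: 111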